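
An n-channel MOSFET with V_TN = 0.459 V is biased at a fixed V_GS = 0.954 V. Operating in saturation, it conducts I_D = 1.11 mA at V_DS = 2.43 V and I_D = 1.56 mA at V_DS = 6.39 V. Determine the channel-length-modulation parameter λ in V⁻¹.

λ = 0.136 V⁻¹

With V_GS fixed, I_D ∝ (1 + λ V_DS) in saturation, so I_D2/I_D1 = (1 + λ V_DS2)/(1 + λ V_DS1).
1.56/1.11 = 1.405 = (1 + 6.39 λ)/(1 + 2.43 λ).
Solving: λ (I_D1 V_DS2 − I_D2 V_DS1) = I_D2 − I_D1, so λ = (1.56 − 1.11) / (1.11 × 6.39 − 1.56 × 2.43) = 0.45 / 3.3 = 0.136 V⁻¹.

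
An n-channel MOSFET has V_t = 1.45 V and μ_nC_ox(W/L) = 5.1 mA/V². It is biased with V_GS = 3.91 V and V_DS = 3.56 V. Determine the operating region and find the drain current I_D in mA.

Saturation; I_D = 15.4 mA

V_ov = V_GS − V_t = 3.91 − 1.45 = 2.46 V.
Since V_DS = 3.56 V ≥ V_ov = 2.46 V, the device is in saturation.
I_D = ½ k_n V_ov² = 0.5 × 5.1 × 2.46² = 15.4 mA.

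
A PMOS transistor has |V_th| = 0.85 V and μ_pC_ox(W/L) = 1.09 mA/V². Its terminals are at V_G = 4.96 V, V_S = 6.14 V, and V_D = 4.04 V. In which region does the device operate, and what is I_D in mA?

V_SG = V_S − V_G = 6.14 − 4.96 = 1.18 V; V_SD = V_S − V_D = 6.14 − 4.04 = 2.1 V.
V_ov = V_SG − |V_th| = 1.18 − 0.85 = 0.33 V.
Since V_SD = 2.1 V ≥ V_ov = 0.33 V, the device is in saturation.
I_D = ½ k_p V_ov² = 0.5 × 1.09 × 0.33² = 0.0594 mA.

Saturation; I_D = 0.0594 mA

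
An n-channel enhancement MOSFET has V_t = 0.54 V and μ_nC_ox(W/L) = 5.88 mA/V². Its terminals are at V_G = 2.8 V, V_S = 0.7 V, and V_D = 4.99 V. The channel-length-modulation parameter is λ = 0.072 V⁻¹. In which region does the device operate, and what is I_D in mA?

Saturation; I_D = 9.36 mA

V_GS = V_G − V_S = 2.8 − 0.7 = 2.1 V; V_DS = V_D − V_S = 4.99 − 0.7 = 4.29 V.
V_ov = V_GS − V_t = 2.1 − 0.54 = 1.56 V.
Since V_DS = 4.29 V ≥ V_ov = 1.56 V, the device is in saturation.
I_D = ½ k_n V_ov² (1 + λ V_DS) = 0.5 × 5.88 × 1.56² × (1 + 0.072 × 4.29) = 9.36 mA.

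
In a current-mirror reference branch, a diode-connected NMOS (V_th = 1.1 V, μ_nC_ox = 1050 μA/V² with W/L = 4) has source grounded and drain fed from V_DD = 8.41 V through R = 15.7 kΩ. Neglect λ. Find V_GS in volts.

With gate tied to drain, V_GS = V_DS ≥ V_GS − V_th, so the device is in saturation.
k_n = μ_nC_ox · (W/L) = 4.2 mA/V².
KCL at the drain: ½ k_n (V_GS − V_th)² = (V_DD − V_GS)/R.
Let x = V_GS − 1.1. Then 33 x² + x − 7.31 = 0, giving x = 0.456 V (positive root), so V_GS = 1.56 V.
I_D = (V_DD − V_GS)/R = (8.41 − 1.56) / 15.7 = 0.437 mA.

V_GS = 1.56 V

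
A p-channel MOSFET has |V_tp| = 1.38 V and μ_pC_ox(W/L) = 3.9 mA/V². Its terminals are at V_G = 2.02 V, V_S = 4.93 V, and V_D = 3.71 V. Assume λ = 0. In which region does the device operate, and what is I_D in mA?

V_SG = V_S − V_G = 4.93 − 2.02 = 2.91 V; V_SD = V_S − V_D = 4.93 − 3.71 = 1.22 V.
V_ov = V_SG − |V_tp| = 2.91 − 1.38 = 1.53 V.
Since V_SD = 1.22 V < V_ov = 1.53 V, the device is in the triode region.
I_D = k_p [V_ov · V_SD − ½ V_SD²] = 3.9 × [1.53 × 1.22 − 0.5 × 1.22²] = 4.38 mA.

Triode; I_D = 4.38 mA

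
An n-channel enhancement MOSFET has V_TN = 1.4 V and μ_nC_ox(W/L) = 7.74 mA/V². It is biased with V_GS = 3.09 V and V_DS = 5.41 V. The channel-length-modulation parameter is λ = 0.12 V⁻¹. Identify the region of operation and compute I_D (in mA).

Saturation; I_D = 18.2 mA

V_ov = V_GS − V_TN = 3.09 − 1.4 = 1.69 V.
Since V_DS = 5.41 V ≥ V_ov = 1.69 V, the device is in saturation.
I_D = ½ k_n V_ov² (1 + λ V_DS) = 0.5 × 7.74 × 1.69² × (1 + 0.12 × 5.41) = 18.2 mA.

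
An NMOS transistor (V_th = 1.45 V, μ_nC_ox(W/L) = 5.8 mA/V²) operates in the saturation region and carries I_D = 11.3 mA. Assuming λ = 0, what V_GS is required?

V_GS = 3.42 V

In saturation I_D = ½ k_n (V_GS − V_th)², so V_GS − V_th = √(2 I_D / k_n) = √(2 × 11.3 / 5.8) = 1.97 V.
V_GS = 1.45 + 1.97 = 3.42 V.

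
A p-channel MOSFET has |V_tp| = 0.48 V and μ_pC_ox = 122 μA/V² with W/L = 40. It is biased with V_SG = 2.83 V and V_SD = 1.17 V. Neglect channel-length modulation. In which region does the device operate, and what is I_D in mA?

k_p = μ_pC_ox · (W/L) = 4.88 mA/V².
V_ov = V_SG − |V_tp| = 2.83 − 0.48 = 2.35 V.
Since V_SD = 1.17 V < V_ov = 2.35 V, the device is in the triode region.
I_D = k_p [V_ov · V_SD − ½ V_SD²] = 4.88 × [2.35 × 1.17 − 0.5 × 1.17²] = 10.1 mA.

Triode; I_D = 10.1 mA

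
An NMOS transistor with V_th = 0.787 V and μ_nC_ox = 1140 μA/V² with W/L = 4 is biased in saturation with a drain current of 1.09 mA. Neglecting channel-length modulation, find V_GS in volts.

V_GS = 1.48 V

k_n = μ_nC_ox · (W/L) = 4.56 mA/V².
In saturation I_D = ½ k_n (V_GS − V_th)², so V_GS − V_th = √(2 I_D / k_n) = √(2 × 1.09 / 4.56) = 0.691 V.
V_GS = 0.787 + 0.691 = 1.48 V.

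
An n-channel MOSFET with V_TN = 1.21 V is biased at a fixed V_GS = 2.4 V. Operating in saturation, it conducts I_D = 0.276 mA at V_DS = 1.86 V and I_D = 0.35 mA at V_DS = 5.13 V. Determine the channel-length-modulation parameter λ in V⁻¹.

With V_GS fixed, I_D ∝ (1 + λ V_DS) in saturation, so I_D2/I_D1 = (1 + λ V_DS2)/(1 + λ V_DS1).
0.35/0.276 = 1.268 = (1 + 5.13 λ)/(1 + 1.86 λ).
Solving: λ (I_D1 V_DS2 − I_D2 V_DS1) = I_D2 − I_D1, so λ = (0.35 − 0.276) / (0.276 × 5.13 − 0.35 × 1.86) = 0.074 / 0.765 = 0.0967 V⁻¹.

λ = 0.0967 V⁻¹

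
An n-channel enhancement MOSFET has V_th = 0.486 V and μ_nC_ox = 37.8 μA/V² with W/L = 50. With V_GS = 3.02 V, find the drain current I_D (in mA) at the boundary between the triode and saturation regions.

At the boundary V_DS = V_ov = V_GS − V_th = 3.02 − 0.486 = 2.53 V.
k_n = μ_nC_ox · (W/L) = 1.89 mA/V².
I_D = ½ k_n V_ov² = 0.5 × 1.89 × 2.53² = 6.07 mA.

I_D = 6.07 mA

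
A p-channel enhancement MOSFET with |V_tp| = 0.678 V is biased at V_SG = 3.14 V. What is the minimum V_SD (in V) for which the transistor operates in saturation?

V_SD,sat = 2.46 V

The boundary between triode and saturation is V_SD = V_SG − |V_tp| = V_ov.
V_ov = 3.14 − 0.678 = 2.46 V.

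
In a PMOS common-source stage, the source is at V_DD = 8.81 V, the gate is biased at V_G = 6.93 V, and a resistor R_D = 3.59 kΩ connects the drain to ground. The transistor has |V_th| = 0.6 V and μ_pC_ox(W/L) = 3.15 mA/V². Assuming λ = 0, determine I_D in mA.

V_SG = V_DD − V_G = 8.81 − 6.93 = 1.88 V, so V_ov = 1.88 − 0.6 = 1.28 V.
Assume saturation: I_D = ½ k_p V_ov² = 0.5 × 3.15 × 1.28² = 2.58 mA, giving V_SD = V_DD − I_D R_D = 8.81 − 2.58 × 3.59 = -0.454 V.
But -0.454 V < V_ov = 1.28 V, so the device is actually in triode.
In triode I_D = k_p[V_ov V_SD − ½ V_SD²] and I_D = (V_DD − V_SD)/R_D. Equating: 5.65 V_SD² − 15.47 V_SD + 8.81 = 0, giving V_SD = 0.808 V (the root below V_ov).
I_D = (8.81 − 0.808) / 3.59 = 2.23 mA.

I_D = 2.23 mA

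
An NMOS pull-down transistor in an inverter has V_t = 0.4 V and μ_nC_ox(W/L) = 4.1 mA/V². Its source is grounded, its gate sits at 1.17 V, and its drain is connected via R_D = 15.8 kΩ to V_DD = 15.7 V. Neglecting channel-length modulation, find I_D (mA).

V_GS = V_G = 1.17 V, so V_ov = 1.17 − 0.4 = 0.77 V.
Assume saturation: I_D = ½ k_n V_ov² = 0.5 × 4.1 × 0.77² = 1.22 mA, giving V_DS = V_DD − I_D R_D = 15.7 − 1.22 × 15.8 = -3.5 V.
But -3.5 V < V_ov = 0.77 V, so the device is actually in triode.
In triode I_D = k_n[V_ov V_DS − ½ V_DS²] and I_D = (V_DD − V_DS)/R_D. Equating: 32.4 V_DS² − 50.88 V_DS + 15.7 = 0, giving V_DS = 0.422 V (the root below V_ov).
I_D = (15.7 − 0.422) / 15.8 = 0.967 mA.

I_D = 0.967 mA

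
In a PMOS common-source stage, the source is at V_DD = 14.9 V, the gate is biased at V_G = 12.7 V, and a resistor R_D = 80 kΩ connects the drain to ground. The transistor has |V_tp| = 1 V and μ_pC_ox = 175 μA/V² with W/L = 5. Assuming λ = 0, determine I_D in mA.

I_D = 0.184 mA

V_SG = V_DD − V_G = 14.9 − 12.7 = 2.2 V, so V_ov = 2.2 − 1 = 1.2 V.
k_p = μ_pC_ox · (W/L) = 0.875 mA/V².
Assume saturation: I_D = ½ k_p V_ov² = 0.5 × 0.875 × 1.2² = 0.63 mA, giving V_SD = V_DD − I_D R_D = 14.9 − 0.63 × 80 = -35.5 V.
But -35.5 V < V_ov = 1.2 V, so the device is actually in triode.
In triode I_D = k_p[V_ov V_SD − ½ V_SD²] and I_D = (V_DD − V_SD)/R_D. Equating: 35 V_SD² − 85 V_SD + 14.9 = 0, giving V_SD = 0.19 V (the root below V_ov).
I_D = (14.9 − 0.19) / 80 = 0.184 mA.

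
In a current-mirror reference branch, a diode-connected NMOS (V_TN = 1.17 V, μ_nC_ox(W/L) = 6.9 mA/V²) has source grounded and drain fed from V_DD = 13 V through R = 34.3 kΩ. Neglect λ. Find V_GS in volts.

With gate tied to drain, V_GS = V_DS ≥ V_GS − V_TN, so the device is in saturation.
KCL at the drain: ½ k_n (V_GS − V_TN)² = (V_DD − V_GS)/R.
Let x = V_GS − 1.17. Then 118 x² + x − 11.83 = 0, giving x = 0.312 V (positive root), so V_GS = 1.48 V.
I_D = (V_DD − V_GS)/R = (13 − 1.48) / 34.3 = 0.336 mA.

V_GS = 1.48 V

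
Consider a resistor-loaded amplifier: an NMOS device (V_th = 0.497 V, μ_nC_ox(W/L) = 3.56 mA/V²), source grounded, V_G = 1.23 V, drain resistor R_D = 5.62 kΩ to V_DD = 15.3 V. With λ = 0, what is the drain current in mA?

I_D = 0.956 mA

V_GS = V_G = 1.23 V, so V_ov = 1.23 − 0.497 = 0.733 V.
Assume saturation: I_D = ½ k_n V_ov² = 0.5 × 3.56 × 0.733² = 0.956 mA, giving V_DS = V_DD − I_D R_D = 15.3 − 0.956 × 5.62 = 9.93 V.
V_DS = 9.93 V ≥ V_ov = 0.733 V, confirming saturation.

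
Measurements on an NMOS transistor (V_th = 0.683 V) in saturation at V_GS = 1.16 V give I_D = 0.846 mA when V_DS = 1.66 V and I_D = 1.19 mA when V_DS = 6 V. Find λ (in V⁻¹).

λ = 0.111 V⁻¹

With V_GS fixed, I_D ∝ (1 + λ V_DS) in saturation, so I_D2/I_D1 = (1 + λ V_DS2)/(1 + λ V_DS1).
1.19/0.846 = 1.407 = (1 + 6 λ)/(1 + 1.66 λ).
Solving: λ (I_D1 V_DS2 − I_D2 V_DS1) = I_D2 − I_D1, so λ = (1.19 − 0.846) / (0.846 × 6 − 1.19 × 1.66) = 0.344 / 3.1 = 0.111 V⁻¹.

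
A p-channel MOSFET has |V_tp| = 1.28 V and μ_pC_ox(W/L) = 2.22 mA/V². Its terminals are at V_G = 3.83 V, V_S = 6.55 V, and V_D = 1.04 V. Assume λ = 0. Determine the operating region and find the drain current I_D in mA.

V_SG = V_S − V_G = 6.55 − 3.83 = 2.72 V; V_SD = V_S − V_D = 6.55 − 1.04 = 5.51 V.
V_ov = V_SG − |V_tp| = 2.72 − 1.28 = 1.44 V.
Since V_SD = 5.51 V ≥ V_ov = 1.44 V, the device is in saturation.
I_D = ½ k_p V_ov² = 0.5 × 2.22 × 1.44² = 2.3 mA.

Saturation; I_D = 2.30 mA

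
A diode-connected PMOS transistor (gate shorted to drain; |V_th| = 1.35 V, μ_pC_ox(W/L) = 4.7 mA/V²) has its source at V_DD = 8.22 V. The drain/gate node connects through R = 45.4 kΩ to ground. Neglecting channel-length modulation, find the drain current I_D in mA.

With gate tied to drain, V_SG = V_SD ≥ V_SG − |V_th|, so the device is in saturation.
KCL at the drain: ½ k_p (V_SG − |V_th|)² = (V_DD − V_SG)/R.
Let x = V_SG − 1.35. Then 107 x² + x − 6.87 = 0, giving x = 0.249 V (positive root), so V_SG = 1.6 V.
I_D = (V_DD − V_SG)/R = (8.22 − 1.6) / 45.4 = 0.146 mA.

I_D = 0.146 mA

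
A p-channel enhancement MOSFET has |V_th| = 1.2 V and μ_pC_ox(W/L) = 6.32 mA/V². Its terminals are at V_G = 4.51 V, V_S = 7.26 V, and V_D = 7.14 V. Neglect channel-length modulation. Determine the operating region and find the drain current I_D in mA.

Triode; I_D = 1.13 mA

V_SG = V_S − V_G = 7.26 − 4.51 = 2.75 V; V_SD = V_S − V_D = 7.26 − 7.14 = 0.12 V.
V_ov = V_SG − |V_th| = 2.75 − 1.2 = 1.55 V.
Since V_SD = 0.12 V < V_ov = 1.55 V, the device is in the triode region.
I_D = k_p [V_ov · V_SD − ½ V_SD²] = 6.32 × [1.55 × 0.12 − 0.5 × 0.12²] = 1.13 mA.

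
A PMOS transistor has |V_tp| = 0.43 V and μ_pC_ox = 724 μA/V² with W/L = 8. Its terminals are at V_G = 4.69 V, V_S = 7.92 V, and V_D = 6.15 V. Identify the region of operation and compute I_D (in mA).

Triode; I_D = 19.6 mA

V_SG = V_S − V_G = 7.92 − 4.69 = 3.23 V; V_SD = V_S − V_D = 7.92 − 6.15 = 1.77 V.
k_p = μ_pC_ox · (W/L) = 5.792 mA/V².
V_ov = V_SG − |V_tp| = 3.23 − 0.43 = 2.8 V.
Since V_SD = 1.77 V < V_ov = 2.8 V, the device is in the triode region.
I_D = k_p [V_ov · V_SD − ½ V_SD²] = 5.792 × [2.8 × 1.77 − 0.5 × 1.77²] = 19.6 mA.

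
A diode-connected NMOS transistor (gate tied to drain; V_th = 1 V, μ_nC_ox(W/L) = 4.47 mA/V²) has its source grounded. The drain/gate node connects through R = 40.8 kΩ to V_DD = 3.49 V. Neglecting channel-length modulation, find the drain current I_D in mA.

With gate tied to drain, V_GS = V_DS ≥ V_GS − V_th, so the device is in saturation.
KCL at the drain: ½ k_n (V_GS − V_th)² = (V_DD − V_GS)/R.
Let x = V_GS − 1. Then 91.2 x² + x − 2.49 = 0, giving x = 0.16 V (positive root), so V_GS = 1.16 V.
I_D = (V_DD − V_GS)/R = (3.49 − 1.16) / 40.8 = 0.0571 mA.

I_D = 0.0571 mA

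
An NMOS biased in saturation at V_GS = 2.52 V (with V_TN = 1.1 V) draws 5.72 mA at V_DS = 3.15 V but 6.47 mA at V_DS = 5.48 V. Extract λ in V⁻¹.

With V_GS fixed, I_D ∝ (1 + λ V_DS) in saturation, so I_D2/I_D1 = (1 + λ V_DS2)/(1 + λ V_DS1).
6.47/5.72 = 1.131 = (1 + 5.48 λ)/(1 + 3.15 λ).
Solving: λ (I_D1 V_DS2 − I_D2 V_DS1) = I_D2 − I_D1, so λ = (6.47 − 5.72) / (5.72 × 5.48 − 6.47 × 3.15) = 0.75 / 11 = 0.0684 V⁻¹.

λ = 0.0684 V⁻¹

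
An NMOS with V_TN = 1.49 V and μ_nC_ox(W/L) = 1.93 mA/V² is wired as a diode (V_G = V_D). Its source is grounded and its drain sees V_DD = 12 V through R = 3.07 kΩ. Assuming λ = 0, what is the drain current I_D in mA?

With gate tied to drain, V_GS = V_DS ≥ V_GS − V_TN, so the device is in saturation.
KCL at the drain: ½ k_n (V_GS − V_TN)² = (V_DD − V_GS)/R.
Let x = V_GS − 1.49. Then 2.96 x² + x − 10.51 = 0, giving x = 1.72 V (positive root), so V_GS = 3.21 V.
I_D = (V_DD − V_GS)/R = (12 − 3.21) / 3.07 = 2.86 mA.

I_D = 2.86 mA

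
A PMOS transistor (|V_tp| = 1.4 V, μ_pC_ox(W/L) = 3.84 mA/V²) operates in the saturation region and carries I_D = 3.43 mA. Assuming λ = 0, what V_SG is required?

In saturation I_D = ½ k_p (V_SG − |V_tp|)², so V_SG − |V_tp| = √(2 I_D / k_p) = √(2 × 3.43 / 3.84) = 1.34 V.
V_SG = 1.4 + 1.34 = 2.74 V.

V_SG = 2.74 V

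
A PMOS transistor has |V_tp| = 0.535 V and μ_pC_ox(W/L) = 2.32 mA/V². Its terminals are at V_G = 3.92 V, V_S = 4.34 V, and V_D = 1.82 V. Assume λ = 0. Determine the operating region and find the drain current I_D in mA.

V_SG = V_S − V_G = 4.34 − 3.92 = 0.42 V; V_SD = V_S − V_D = 4.34 − 1.82 = 2.52 V.
V_SG = 0.42 V < |V_tp| = 0.535 V, so the transistor is in cutoff.

Cutoff; I_D = 0 mA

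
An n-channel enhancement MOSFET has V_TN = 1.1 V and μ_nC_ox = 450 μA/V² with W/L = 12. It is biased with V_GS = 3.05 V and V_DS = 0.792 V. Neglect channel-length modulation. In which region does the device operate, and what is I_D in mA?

k_n = μ_nC_ox · (W/L) = 5.4 mA/V².
V_ov = V_GS − V_TN = 3.05 − 1.1 = 1.95 V.
Since V_DS = 0.792 V < V_ov = 1.95 V, the device is in the triode region.
I_D = k_n [V_ov · V_DS − ½ V_DS²] = 5.4 × [1.95 × 0.792 − 0.5 × 0.792²] = 6.65 mA.

Triode; I_D = 6.65 mA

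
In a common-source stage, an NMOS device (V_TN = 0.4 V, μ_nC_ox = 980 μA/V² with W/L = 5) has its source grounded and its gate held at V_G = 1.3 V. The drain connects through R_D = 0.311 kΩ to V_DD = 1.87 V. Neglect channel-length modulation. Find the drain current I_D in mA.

V_GS = V_G = 1.3 V, so V_ov = 1.3 − 0.4 = 0.9 V.
k_n = μ_nC_ox · (W/L) = 4.9 mA/V².
Assume saturation: I_D = ½ k_n V_ov² = 0.5 × 4.9 × 0.9² = 1.98 mA, giving V_DS = V_DD − I_D R_D = 1.87 − 1.98 × 0.311 = 1.25 V.
V_DS = 1.25 V ≥ V_ov = 0.9 V, confirming saturation.

I_D = 1.98 mA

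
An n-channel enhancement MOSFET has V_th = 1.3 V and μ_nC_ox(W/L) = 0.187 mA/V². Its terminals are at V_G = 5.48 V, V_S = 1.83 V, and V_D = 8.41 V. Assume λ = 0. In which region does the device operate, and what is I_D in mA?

Saturation; I_D = 0.516 mA

V_GS = V_G − V_S = 5.48 − 1.83 = 3.65 V; V_DS = V_D − V_S = 8.41 − 1.83 = 6.58 V.
V_ov = V_GS − V_th = 3.65 − 1.3 = 2.35 V.
Since V_DS = 6.58 V ≥ V_ov = 2.35 V, the device is in saturation.
I_D = ½ k_n V_ov² = 0.5 × 0.187 × 2.35² = 0.516 mA.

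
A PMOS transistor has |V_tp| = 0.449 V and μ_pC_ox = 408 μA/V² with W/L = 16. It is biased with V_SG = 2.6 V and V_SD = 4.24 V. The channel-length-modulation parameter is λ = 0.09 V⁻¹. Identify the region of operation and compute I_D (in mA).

k_p = μ_pC_ox · (W/L) = 6.528 mA/V².
V_ov = V_SG − |V_tp| = 2.6 − 0.449 = 2.15 V.
Since V_SD = 4.24 V ≥ V_ov = 2.15 V, the device is in saturation.
I_D = ½ k_p V_ov² (1 + λ V_SD) = 0.5 × 6.528 × 2.15² × (1 + 0.09 × 4.24) = 20.9 mA.

Saturation; I_D = 20.9 mA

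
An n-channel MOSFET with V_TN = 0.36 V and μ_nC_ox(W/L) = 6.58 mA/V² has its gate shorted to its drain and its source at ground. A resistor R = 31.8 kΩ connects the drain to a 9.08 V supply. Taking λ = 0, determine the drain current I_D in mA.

With gate tied to drain, V_GS = V_DS ≥ V_GS − V_TN, so the device is in saturation.
KCL at the drain: ½ k_n (V_GS − V_TN)² = (V_DD − V_GS)/R.
Let x = V_GS − 0.36. Then 105 x² + x − 8.72 = 0, giving x = 0.284 V (positive root), so V_GS = 0.644 V.
I_D = (V_DD − V_GS)/R = (9.08 − 0.644) / 31.8 = 0.265 mA.

I_D = 0.265 mA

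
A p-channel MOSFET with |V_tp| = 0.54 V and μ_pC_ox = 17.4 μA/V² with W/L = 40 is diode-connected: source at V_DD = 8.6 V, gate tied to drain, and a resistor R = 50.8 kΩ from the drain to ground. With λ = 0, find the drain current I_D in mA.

With gate tied to drain, V_SG = V_SD ≥ V_SG − |V_tp|, so the device is in saturation.
k_p = μ_pC_ox · (W/L) = 0.696 mA/V².
KCL at the drain: ½ k_p (V_SG − |V_tp|)² = (V_DD − V_SG)/R.
Let x = V_SG − 0.54. Then 17.7 x² + x − 8.06 = 0, giving x = 0.648 V (positive root), so V_SG = 1.19 V.
I_D = (V_DD − V_SG)/R = (8.6 − 1.19) / 50.8 = 0.146 mA.

I_D = 0.146 mA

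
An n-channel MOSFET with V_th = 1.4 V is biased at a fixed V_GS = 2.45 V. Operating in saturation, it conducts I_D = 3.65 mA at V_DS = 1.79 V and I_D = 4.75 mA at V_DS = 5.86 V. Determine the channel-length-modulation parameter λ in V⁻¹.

With V_GS fixed, I_D ∝ (1 + λ V_DS) in saturation, so I_D2/I_D1 = (1 + λ V_DS2)/(1 + λ V_DS1).
4.75/3.65 = 1.301 = (1 + 5.86 λ)/(1 + 1.79 λ).
Solving: λ (I_D1 V_DS2 − I_D2 V_DS1) = I_D2 − I_D1, so λ = (4.75 − 3.65) / (3.65 × 5.86 − 4.75 × 1.79) = 1.1 / 12.9 = 0.0854 V⁻¹.

λ = 0.0854 V⁻¹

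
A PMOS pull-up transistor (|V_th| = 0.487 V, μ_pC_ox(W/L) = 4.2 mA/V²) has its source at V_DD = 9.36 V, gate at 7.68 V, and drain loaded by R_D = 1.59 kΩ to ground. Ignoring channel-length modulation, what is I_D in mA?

V_SG = V_DD − V_G = 9.36 − 7.68 = 1.68 V, so V_ov = 1.68 − 0.487 = 1.19 V.
Assume saturation: I_D = ½ k_p V_ov² = 0.5 × 4.2 × 1.19² = 2.99 mA, giving V_SD = V_DD − I_D R_D = 9.36 − 2.99 × 1.59 = 4.61 V.
V_SD = 4.61 V ≥ V_ov = 1.19 V, confirming saturation.

I_D = 2.99 mA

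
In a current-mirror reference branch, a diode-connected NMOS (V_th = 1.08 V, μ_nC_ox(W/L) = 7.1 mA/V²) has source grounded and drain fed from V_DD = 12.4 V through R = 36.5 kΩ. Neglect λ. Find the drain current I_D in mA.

With gate tied to drain, V_GS = V_DS ≥ V_GS − V_th, so the device is in saturation.
KCL at the drain: ½ k_n (V_GS − V_th)² = (V_DD − V_GS)/R.
Let x = V_GS − 1.08. Then 130 x² + x − 11.32 = 0, giving x = 0.292 V (positive root), so V_GS = 1.37 V.
I_D = (V_DD − V_GS)/R = (12.4 − 1.37) / 36.5 = 0.302 mA.

I_D = 0.302 mA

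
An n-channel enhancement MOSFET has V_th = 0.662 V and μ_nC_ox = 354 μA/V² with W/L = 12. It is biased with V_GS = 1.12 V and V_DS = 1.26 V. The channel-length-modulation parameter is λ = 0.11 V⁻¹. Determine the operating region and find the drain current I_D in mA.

Saturation; I_D = 0.507 mA

k_n = μ_nC_ox · (W/L) = 4.248 mA/V².
V_ov = V_GS − V_th = 1.12 − 0.662 = 0.458 V.
Since V_DS = 1.26 V ≥ V_ov = 0.458 V, the device is in saturation.
I_D = ½ k_n V_ov² (1 + λ V_DS) = 0.5 × 4.248 × 0.458² × (1 + 0.11 × 1.26) = 0.507 mA.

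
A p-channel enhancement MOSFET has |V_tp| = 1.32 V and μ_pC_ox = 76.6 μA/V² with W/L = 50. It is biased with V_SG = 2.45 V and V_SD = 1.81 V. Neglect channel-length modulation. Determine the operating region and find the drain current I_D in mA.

k_p = μ_pC_ox · (W/L) = 3.83 mA/V².
V_ov = V_SG − |V_tp| = 2.45 − 1.32 = 1.13 V.
Since V_SD = 1.81 V ≥ V_ov = 1.13 V, the device is in saturation.
I_D = ½ k_p V_ov² = 0.5 × 3.83 × 1.13² = 2.45 mA.

Saturation; I_D = 2.45 mA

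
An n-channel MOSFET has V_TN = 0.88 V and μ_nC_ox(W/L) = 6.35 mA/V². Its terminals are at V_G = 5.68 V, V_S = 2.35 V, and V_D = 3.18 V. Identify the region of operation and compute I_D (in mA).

Triode; I_D = 10.7 mA

V_GS = V_G − V_S = 5.68 − 2.35 = 3.33 V; V_DS = V_D − V_S = 3.18 − 2.35 = 0.83 V.
V_ov = V_GS − V_TN = 3.33 − 0.88 = 2.45 V.
Since V_DS = 0.83 V < V_ov = 2.45 V, the device is in the triode region.
I_D = k_n [V_ov · V_DS − ½ V_DS²] = 6.35 × [2.45 × 0.83 − 0.5 × 0.83²] = 10.7 mA.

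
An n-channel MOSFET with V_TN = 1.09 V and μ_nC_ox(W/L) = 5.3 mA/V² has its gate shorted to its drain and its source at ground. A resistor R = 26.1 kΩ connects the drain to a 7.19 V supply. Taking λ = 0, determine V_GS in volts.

With gate tied to drain, V_GS = V_DS ≥ V_GS − V_TN, so the device is in saturation.
KCL at the drain: ½ k_n (V_GS − V_TN)² = (V_DD − V_GS)/R.
Let x = V_GS − 1.09. Then 69.2 x² + x − 6.1 = 0, giving x = 0.29 V (positive root), so V_GS = 1.38 V.
I_D = (V_DD − V_GS)/R = (7.19 − 1.38) / 26.1 = 0.223 mA.

V_GS = 1.38 V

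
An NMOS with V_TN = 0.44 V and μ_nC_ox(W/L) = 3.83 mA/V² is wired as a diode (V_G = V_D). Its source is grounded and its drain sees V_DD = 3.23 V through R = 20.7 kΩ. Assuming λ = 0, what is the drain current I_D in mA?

I_D = 0.123 mA

With gate tied to drain, V_GS = V_DS ≥ V_GS − V_TN, so the device is in saturation.
KCL at the drain: ½ k_n (V_GS − V_TN)² = (V_DD − V_GS)/R.
Let x = V_GS − 0.44. Then 39.6 x² + x − 2.79 = 0, giving x = 0.253 V (positive root), so V_GS = 0.693 V.
I_D = (V_DD − V_GS)/R = (3.23 − 0.693) / 20.7 = 0.123 mA.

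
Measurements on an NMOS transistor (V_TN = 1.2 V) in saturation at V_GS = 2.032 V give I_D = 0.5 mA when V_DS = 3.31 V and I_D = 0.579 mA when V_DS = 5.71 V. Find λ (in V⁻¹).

λ = 0.0842 V⁻¹

With V_GS fixed, I_D ∝ (1 + λ V_DS) in saturation, so I_D2/I_D1 = (1 + λ V_DS2)/(1 + λ V_DS1).
0.579/0.5 = 1.158 = (1 + 5.71 λ)/(1 + 3.31 λ).
Solving: λ (I_D1 V_DS2 − I_D2 V_DS1) = I_D2 − I_D1, so λ = (0.579 − 0.5) / (0.5 × 5.71 − 0.579 × 3.31) = 0.079 / 0.939 = 0.0842 V⁻¹.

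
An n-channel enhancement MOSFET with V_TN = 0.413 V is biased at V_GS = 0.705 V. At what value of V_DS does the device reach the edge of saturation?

V_DS,sat = 0.292 V

The boundary between triode and saturation is V_DS = V_GS − V_TN = V_ov.
V_ov = 0.705 − 0.413 = 0.292 V.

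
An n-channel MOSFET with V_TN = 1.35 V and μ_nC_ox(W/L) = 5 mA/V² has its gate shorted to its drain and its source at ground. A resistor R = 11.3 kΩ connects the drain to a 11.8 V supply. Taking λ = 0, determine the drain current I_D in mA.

With gate tied to drain, V_GS = V_DS ≥ V_GS − V_TN, so the device is in saturation.
KCL at the drain: ½ k_n (V_GS − V_TN)² = (V_DD − V_GS)/R.
Let x = V_GS − 1.35. Then 28.2 x² + x − 10.45 = 0, giving x = 0.591 V (positive root), so V_GS = 1.94 V.
I_D = (V_DD − V_GS)/R = (11.8 − 1.94) / 11.3 = 0.872 mA.

I_D = 0.872 mA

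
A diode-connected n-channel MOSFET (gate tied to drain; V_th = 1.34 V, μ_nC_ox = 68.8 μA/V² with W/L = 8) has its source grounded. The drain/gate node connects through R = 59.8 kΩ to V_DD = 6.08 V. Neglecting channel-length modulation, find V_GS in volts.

With gate tied to drain, V_GS = V_DS ≥ V_GS − V_th, so the device is in saturation.
k_n = μ_nC_ox · (W/L) = 0.5504 mA/V².
KCL at the drain: ½ k_n (V_GS − V_th)² = (V_DD − V_GS)/R.
Let x = V_GS − 1.34. Then 16.5 x² + x − 4.74 = 0, giving x = 0.507 V (positive root), so V_GS = 1.85 V.
I_D = (V_DD − V_GS)/R = (6.08 − 1.85) / 59.8 = 0.0708 mA.

V_GS = 1.85 V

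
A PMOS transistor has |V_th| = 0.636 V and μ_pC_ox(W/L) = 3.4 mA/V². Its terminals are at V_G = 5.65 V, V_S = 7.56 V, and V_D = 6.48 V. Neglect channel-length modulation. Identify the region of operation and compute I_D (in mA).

Triode; I_D = 2.70 mA

V_SG = V_S − V_G = 7.56 − 5.65 = 1.91 V; V_SD = V_S − V_D = 7.56 − 6.48 = 1.08 V.
V_ov = V_SG − |V_th| = 1.91 − 0.636 = 1.27 V.
Since V_SD = 1.08 V < V_ov = 1.27 V, the device is in the triode region.
I_D = k_p [V_ov · V_SD − ½ V_SD²] = 3.4 × [1.27 × 1.08 − 0.5 × 1.08²] = 2.7 mA.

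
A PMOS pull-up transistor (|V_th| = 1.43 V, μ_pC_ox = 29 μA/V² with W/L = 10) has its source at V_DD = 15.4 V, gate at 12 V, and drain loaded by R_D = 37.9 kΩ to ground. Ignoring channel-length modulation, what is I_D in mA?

I_D = 0.384 mA

V_SG = V_DD − V_G = 15.4 − 12 = 3.4 V, so V_ov = 3.4 − 1.43 = 1.97 V.
k_p = μ_pC_ox · (W/L) = 0.29 mA/V².
Assume saturation: I_D = ½ k_p V_ov² = 0.5 × 0.29 × 1.97² = 0.563 mA, giving V_SD = V_DD − I_D R_D = 15.4 − 0.563 × 37.9 = -5.93 V.
But -5.93 V < V_ov = 1.97 V, so the device is actually in triode.
In triode I_D = k_p[V_ov V_SD − ½ V_SD²] and I_D = (V_DD − V_SD)/R_D. Equating: 5.5 V_SD² − 22.65 V_SD + 15.4 = 0, giving V_SD = 0.859 V (the root below V_ov).
I_D = (15.4 − 0.859) / 37.9 = 0.384 mA.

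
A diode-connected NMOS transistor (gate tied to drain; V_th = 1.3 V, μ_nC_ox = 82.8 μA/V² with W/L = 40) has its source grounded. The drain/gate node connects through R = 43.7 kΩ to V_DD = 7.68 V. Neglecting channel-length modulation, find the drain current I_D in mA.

I_D = 0.139 mA

With gate tied to drain, V_GS = V_DS ≥ V_GS − V_th, so the device is in saturation.
k_n = μ_nC_ox · (W/L) = 3.312 mA/V².
KCL at the drain: ½ k_n (V_GS − V_th)² = (V_DD − V_GS)/R.
Let x = V_GS − 1.3. Then 72.4 x² + x − 6.38 = 0, giving x = 0.29 V (positive root), so V_GS = 1.59 V.
I_D = (V_DD − V_GS)/R = (7.68 − 1.59) / 43.7 = 0.139 mA.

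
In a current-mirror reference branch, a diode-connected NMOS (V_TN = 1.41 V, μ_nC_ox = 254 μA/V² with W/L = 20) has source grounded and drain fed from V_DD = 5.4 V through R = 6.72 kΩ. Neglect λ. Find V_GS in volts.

With gate tied to drain, V_GS = V_DS ≥ V_GS − V_TN, so the device is in saturation.
k_n = μ_nC_ox · (W/L) = 5.08 mA/V².
KCL at the drain: ½ k_n (V_GS − V_TN)² = (V_DD − V_GS)/R.
Let x = V_GS − 1.41. Then 17.1 x² + x − 3.99 = 0, giving x = 0.455 V (positive root), so V_GS = 1.87 V.
I_D = (V_DD − V_GS)/R = (5.4 − 1.87) / 6.72 = 0.526 mA.

V_GS = 1.87 V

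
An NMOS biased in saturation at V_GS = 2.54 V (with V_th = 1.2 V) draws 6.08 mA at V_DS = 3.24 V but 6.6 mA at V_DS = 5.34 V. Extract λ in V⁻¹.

With V_GS fixed, I_D ∝ (1 + λ V_DS) in saturation, so I_D2/I_D1 = (1 + λ V_DS2)/(1 + λ V_DS1).
6.6/6.08 = 1.086 = (1 + 5.34 λ)/(1 + 3.24 λ).
Solving: λ (I_D1 V_DS2 − I_D2 V_DS1) = I_D2 − I_D1, so λ = (6.6 − 6.08) / (6.08 × 5.34 − 6.6 × 3.24) = 0.52 / 11.1 = 0.0469 V⁻¹.

λ = 0.0469 V⁻¹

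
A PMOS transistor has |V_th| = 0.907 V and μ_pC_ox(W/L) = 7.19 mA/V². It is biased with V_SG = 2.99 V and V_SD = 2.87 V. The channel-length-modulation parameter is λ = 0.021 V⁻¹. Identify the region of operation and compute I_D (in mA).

Saturation; I_D = 16.5 mA

V_ov = V_SG − |V_th| = 2.99 − 0.907 = 2.08 V.
Since V_SD = 2.87 V ≥ V_ov = 2.08 V, the device is in saturation.
I_D = ½ k_p V_ov² (1 + λ V_SD) = 0.5 × 7.19 × 2.08² × (1 + 0.021 × 2.87) = 16.5 mA.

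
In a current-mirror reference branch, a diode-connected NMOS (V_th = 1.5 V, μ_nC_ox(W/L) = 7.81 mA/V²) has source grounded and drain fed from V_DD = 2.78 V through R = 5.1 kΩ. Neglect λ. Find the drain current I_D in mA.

With gate tied to drain, V_GS = V_DS ≥ V_GS − V_th, so the device is in saturation.
KCL at the drain: ½ k_n (V_GS − V_th)² = (V_DD − V_GS)/R.
Let x = V_GS − 1.5. Then 19.9 x² + x − 1.28 = 0, giving x = 0.23 V (positive root), so V_GS = 1.73 V.
I_D = (V_DD − V_GS)/R = (2.78 − 1.73) / 5.1 = 0.206 mA.

I_D = 0.206 mA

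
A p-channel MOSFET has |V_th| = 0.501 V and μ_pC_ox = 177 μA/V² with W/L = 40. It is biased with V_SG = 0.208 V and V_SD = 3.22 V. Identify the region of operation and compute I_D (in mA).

Cutoff; I_D = 0 mA

V_SG = 0.208 V < |V_th| = 0.501 V, so the transistor is in cutoff.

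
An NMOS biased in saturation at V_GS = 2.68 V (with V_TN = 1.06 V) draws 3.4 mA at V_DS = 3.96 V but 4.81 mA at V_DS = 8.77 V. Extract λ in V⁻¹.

λ = 0.131 V⁻¹

With V_GS fixed, I_D ∝ (1 + λ V_DS) in saturation, so I_D2/I_D1 = (1 + λ V_DS2)/(1 + λ V_DS1).
4.81/3.4 = 1.415 = (1 + 8.77 λ)/(1 + 3.96 λ).
Solving: λ (I_D1 V_DS2 − I_D2 V_DS1) = I_D2 − I_D1, so λ = (4.81 − 3.4) / (3.4 × 8.77 − 4.81 × 3.96) = 1.41 / 10.8 = 0.131 V⁻¹.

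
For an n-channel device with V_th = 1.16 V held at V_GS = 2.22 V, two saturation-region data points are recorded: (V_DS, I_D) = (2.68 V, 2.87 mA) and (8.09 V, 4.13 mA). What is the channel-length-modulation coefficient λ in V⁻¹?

λ = 0.104 V⁻¹

With V_GS fixed, I_D ∝ (1 + λ V_DS) in saturation, so I_D2/I_D1 = (1 + λ V_DS2)/(1 + λ V_DS1).
4.13/2.87 = 1.439 = (1 + 8.09 λ)/(1 + 2.68 λ).
Solving: λ (I_D1 V_DS2 − I_D2 V_DS1) = I_D2 − I_D1, so λ = (4.13 − 2.87) / (2.87 × 8.09 − 4.13 × 2.68) = 1.26 / 12.1 = 0.104 V⁻¹.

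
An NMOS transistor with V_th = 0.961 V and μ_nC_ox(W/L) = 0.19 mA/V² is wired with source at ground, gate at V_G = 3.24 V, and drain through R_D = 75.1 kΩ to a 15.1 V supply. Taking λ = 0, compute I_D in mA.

I_D = 0.194 mA

V_GS = V_G = 3.24 V, so V_ov = 3.24 − 0.961 = 2.28 V.
Assume saturation: I_D = ½ k_n V_ov² = 0.5 × 0.19 × 2.28² = 0.493 mA, giving V_DS = V_DD − I_D R_D = 15.1 − 0.493 × 75.1 = -22 V.
But -22 V < V_ov = 2.28 V, so the device is actually in triode.
In triode I_D = k_n[V_ov V_DS − ½ V_DS²] and I_D = (V_DD − V_DS)/R_D. Equating: 7.13 V_DS² − 33.52 V_DS + 15.1 = 0, giving V_DS = 0.505 V (the root below V_ov).
I_D = (15.1 − 0.505) / 75.1 = 0.194 mA.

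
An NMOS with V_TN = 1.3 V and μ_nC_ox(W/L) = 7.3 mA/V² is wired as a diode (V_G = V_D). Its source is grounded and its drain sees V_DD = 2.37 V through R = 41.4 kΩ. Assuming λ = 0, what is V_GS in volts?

With gate tied to drain, V_GS = V_DS ≥ V_GS − V_TN, so the device is in saturation.
KCL at the drain: ½ k_n (V_GS − V_TN)² = (V_DD − V_GS)/R.
Let x = V_GS − 1.3. Then 151 x² + x − 1.07 = 0, giving x = 0.0809 V (positive root), so V_GS = 1.38 V.
I_D = (V_DD − V_GS)/R = (2.37 − 1.38) / 41.4 = 0.0239 mA.

V_GS = 1.38 V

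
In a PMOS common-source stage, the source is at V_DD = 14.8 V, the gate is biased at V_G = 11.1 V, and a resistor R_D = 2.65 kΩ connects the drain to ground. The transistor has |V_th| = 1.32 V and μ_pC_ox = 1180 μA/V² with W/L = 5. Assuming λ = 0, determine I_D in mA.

I_D = 5.42 mA

V_SG = V_DD − V_G = 14.8 − 11.1 = 3.7 V, so V_ov = 3.7 − 1.32 = 2.38 V.
k_p = μ_pC_ox · (W/L) = 5.9 mA/V².
Assume saturation: I_D = ½ k_p V_ov² = 0.5 × 5.9 × 2.38² = 16.7 mA, giving V_SD = V_DD − I_D R_D = 14.8 − 16.7 × 2.65 = -29.5 V.
But -29.5 V < V_ov = 2.38 V, so the device is actually in triode.
In triode I_D = k_p[V_ov V_SD − ½ V_SD²] and I_D = (V_DD − V_SD)/R_D. Equating: 7.82 V_SD² − 38.21 V_SD + 14.8 = 0, giving V_SD = 0.424 V (the root below V_ov).
I_D = (14.8 − 0.424) / 2.65 = 5.42 mA.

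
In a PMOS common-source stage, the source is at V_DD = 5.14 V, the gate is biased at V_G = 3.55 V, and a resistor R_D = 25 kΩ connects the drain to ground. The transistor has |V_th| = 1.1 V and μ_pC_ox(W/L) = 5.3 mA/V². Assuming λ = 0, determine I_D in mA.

V_SG = V_DD − V_G = 5.14 − 3.55 = 1.59 V, so V_ov = 1.59 − 1.1 = 0.49 V.
Assume saturation: I_D = ½ k_p V_ov² = 0.5 × 5.3 × 0.49² = 0.636 mA, giving V_SD = V_DD − I_D R_D = 5.14 − 0.636 × 25 = -10.8 V.
But -10.8 V < V_ov = 0.49 V, so the device is actually in triode.
In triode I_D = k_p[V_ov V_SD − ½ V_SD²] and I_D = (V_DD − V_SD)/R_D. Equating: 66.2 V_SD² − 65.92 V_SD + 5.14 = 0, giving V_SD = 0.0853 V (the root below V_ov).
I_D = (5.14 − 0.0853) / 25 = 0.202 mA.

I_D = 0.202 mA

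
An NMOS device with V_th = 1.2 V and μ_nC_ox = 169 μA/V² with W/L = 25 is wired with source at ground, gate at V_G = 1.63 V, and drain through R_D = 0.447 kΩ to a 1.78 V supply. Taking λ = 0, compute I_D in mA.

V_GS = V_G = 1.63 V, so V_ov = 1.63 − 1.2 = 0.43 V.
k_n = μ_nC_ox · (W/L) = 4.225 mA/V².
Assume saturation: I_D = ½ k_n V_ov² = 0.5 × 4.225 × 0.43² = 0.391 mA, giving V_DS = V_DD − I_D R_D = 1.78 − 0.391 × 0.447 = 1.61 V.
V_DS = 1.61 V ≥ V_ov = 0.43 V, confirming saturation.

I_D = 0.391 mA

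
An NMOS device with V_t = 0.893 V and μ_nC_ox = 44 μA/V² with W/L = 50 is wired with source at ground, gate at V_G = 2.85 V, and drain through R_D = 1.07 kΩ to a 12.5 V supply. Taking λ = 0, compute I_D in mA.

V_GS = V_G = 2.85 V, so V_ov = 2.85 − 0.893 = 1.96 V.
k_n = μ_nC_ox · (W/L) = 2.2 mA/V².
Assume saturation: I_D = ½ k_n V_ov² = 0.5 × 2.2 × 1.96² = 4.21 mA, giving V_DS = V_DD − I_D R_D = 12.5 − 4.21 × 1.07 = 7.99 V.
V_DS = 7.99 V ≥ V_ov = 1.96 V, confirming saturation.

I_D = 4.21 mA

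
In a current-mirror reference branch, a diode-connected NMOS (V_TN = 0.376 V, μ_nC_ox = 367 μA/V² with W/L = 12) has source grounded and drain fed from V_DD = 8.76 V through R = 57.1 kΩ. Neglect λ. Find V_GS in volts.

With gate tied to drain, V_GS = V_DS ≥ V_GS − V_TN, so the device is in saturation.
k_n = μ_nC_ox · (W/L) = 4.404 mA/V².
KCL at the drain: ½ k_n (V_GS − V_TN)² = (V_DD − V_GS)/R.
Let x = V_GS − 0.376. Then 126 x² + x − 8.384 = 0, giving x = 0.254 V (positive root), so V_GS = 0.63 V.
I_D = (V_DD − V_GS)/R = (8.76 − 0.63) / 57.1 = 0.142 mA.

V_GS = 0.630 V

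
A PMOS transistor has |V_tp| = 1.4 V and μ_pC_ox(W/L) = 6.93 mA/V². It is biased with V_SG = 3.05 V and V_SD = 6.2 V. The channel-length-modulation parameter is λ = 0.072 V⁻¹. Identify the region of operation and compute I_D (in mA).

Saturation; I_D = 13.6 mA

V_ov = V_SG − |V_tp| = 3.05 − 1.4 = 1.65 V.
Since V_SD = 6.2 V ≥ V_ov = 1.65 V, the device is in saturation.
I_D = ½ k_p V_ov² (1 + λ V_SD) = 0.5 × 6.93 × 1.65² × (1 + 0.072 × 6.2) = 13.6 mA.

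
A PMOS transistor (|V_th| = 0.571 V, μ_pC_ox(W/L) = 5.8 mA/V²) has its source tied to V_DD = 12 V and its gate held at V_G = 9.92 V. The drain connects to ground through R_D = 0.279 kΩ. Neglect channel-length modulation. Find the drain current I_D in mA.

I_D = 6.60 mA

V_SG = V_DD − V_G = 12 − 9.92 = 2.08 V, so V_ov = 2.08 − 0.571 = 1.51 V.
Assume saturation: I_D = ½ k_p V_ov² = 0.5 × 5.8 × 1.51² = 6.6 mA, giving V_SD = V_DD − I_D R_D = 12 − 6.6 × 0.279 = 10.2 V.
V_SD = 10.2 V ≥ V_ov = 1.51 V, confirming saturation.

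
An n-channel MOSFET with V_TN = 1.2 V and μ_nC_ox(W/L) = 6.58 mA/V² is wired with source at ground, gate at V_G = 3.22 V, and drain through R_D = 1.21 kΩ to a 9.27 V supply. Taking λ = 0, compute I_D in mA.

V_GS = V_G = 3.22 V, so V_ov = 3.22 − 1.2 = 2.02 V.
Assume saturation: I_D = ½ k_n V_ov² = 0.5 × 6.58 × 2.02² = 13.4 mA, giving V_DS = V_DD − I_D R_D = 9.27 − 13.4 × 1.21 = -6.97 V.
But -6.97 V < V_ov = 2.02 V, so the device is actually in triode.
In triode I_D = k_n[V_ov V_DS − ½ V_DS²] and I_D = (V_DD − V_DS)/R_D. Equating: 3.98 V_DS² − 17.08 V_DS + 9.27 = 0, giving V_DS = 0.637 V (the root below V_ov).
I_D = (9.27 − 0.637) / 1.21 = 7.13 mA.

I_D = 7.13 mA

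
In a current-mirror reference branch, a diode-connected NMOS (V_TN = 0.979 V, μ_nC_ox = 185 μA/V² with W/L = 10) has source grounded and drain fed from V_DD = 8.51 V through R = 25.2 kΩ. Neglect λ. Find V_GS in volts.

With gate tied to drain, V_GS = V_DS ≥ V_GS − V_TN, so the device is in saturation.
k_n = μ_nC_ox · (W/L) = 1.85 mA/V².
KCL at the drain: ½ k_n (V_GS − V_TN)² = (V_DD − V_GS)/R.
Let x = V_GS − 0.979. Then 23.3 x² + x − 7.531 = 0, giving x = 0.547 V (positive root), so V_GS = 1.53 V.
I_D = (V_DD − V_GS)/R = (8.51 − 1.53) / 25.2 = 0.277 mA.

V_GS = 1.53 V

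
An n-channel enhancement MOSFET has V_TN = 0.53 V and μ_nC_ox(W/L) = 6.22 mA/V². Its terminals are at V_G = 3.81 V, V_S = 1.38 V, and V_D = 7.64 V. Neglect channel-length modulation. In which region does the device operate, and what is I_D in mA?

V_GS = V_G − V_S = 3.81 − 1.38 = 2.43 V; V_DS = V_D − V_S = 7.64 − 1.38 = 6.26 V.
V_ov = V_GS − V_TN = 2.43 − 0.53 = 1.9 V.
Since V_DS = 6.26 V ≥ V_ov = 1.9 V, the device is in saturation.
I_D = ½ k_n V_ov² = 0.5 × 6.22 × 1.9² = 11.2 mA.

Saturation; I_D = 11.2 mA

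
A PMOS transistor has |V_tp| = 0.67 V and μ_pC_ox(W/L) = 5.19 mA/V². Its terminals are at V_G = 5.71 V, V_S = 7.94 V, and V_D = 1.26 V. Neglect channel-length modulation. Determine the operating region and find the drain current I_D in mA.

V_SG = V_S − V_G = 7.94 − 5.71 = 2.23 V; V_SD = V_S − V_D = 7.94 − 1.26 = 6.68 V.
V_ov = V_SG − |V_tp| = 2.23 − 0.67 = 1.56 V.
Since V_SD = 6.68 V ≥ V_ov = 1.56 V, the device is in saturation.
I_D = ½ k_p V_ov² = 0.5 × 5.19 × 1.56² = 6.32 mA.

Saturation; I_D = 6.32 mA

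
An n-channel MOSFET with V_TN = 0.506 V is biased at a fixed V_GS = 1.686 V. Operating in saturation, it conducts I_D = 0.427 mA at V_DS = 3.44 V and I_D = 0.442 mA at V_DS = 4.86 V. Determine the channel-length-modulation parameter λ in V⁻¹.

λ = 0.0270 V⁻¹

With V_GS fixed, I_D ∝ (1 + λ V_DS) in saturation, so I_D2/I_D1 = (1 + λ V_DS2)/(1 + λ V_DS1).
0.442/0.427 = 1.035 = (1 + 4.86 λ)/(1 + 3.44 λ).
Solving: λ (I_D1 V_DS2 − I_D2 V_DS1) = I_D2 − I_D1, so λ = (0.442 − 0.427) / (0.427 × 4.86 − 0.442 × 3.44) = 0.015 / 0.555 = 0.027 V⁻¹.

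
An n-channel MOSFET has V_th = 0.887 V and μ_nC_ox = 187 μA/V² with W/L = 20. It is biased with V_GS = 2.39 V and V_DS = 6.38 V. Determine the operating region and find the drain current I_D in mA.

Saturation; I_D = 4.22 mA

k_n = μ_nC_ox · (W/L) = 3.74 mA/V².
V_ov = V_GS − V_th = 2.39 − 0.887 = 1.5 V.
Since V_DS = 6.38 V ≥ V_ov = 1.5 V, the device is in saturation.
I_D = ½ k_n V_ov² = 0.5 × 3.74 × 1.5² = 4.22 mA.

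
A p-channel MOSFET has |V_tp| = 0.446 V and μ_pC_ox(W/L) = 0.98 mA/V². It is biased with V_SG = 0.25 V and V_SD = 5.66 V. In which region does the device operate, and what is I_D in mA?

Cutoff; I_D = 0 mA

V_SG = 0.25 V < |V_tp| = 0.446 V, so the transistor is in cutoff.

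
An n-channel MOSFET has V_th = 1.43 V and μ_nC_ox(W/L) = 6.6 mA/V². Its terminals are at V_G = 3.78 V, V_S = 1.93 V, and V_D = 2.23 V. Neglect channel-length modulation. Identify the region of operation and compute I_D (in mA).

Triode; I_D = 0.535 mA

V_GS = V_G − V_S = 3.78 − 1.93 = 1.85 V; V_DS = V_D − V_S = 2.23 − 1.93 = 0.3 V.
V_ov = V_GS − V_th = 1.85 − 1.43 = 0.42 V.
Since V_DS = 0.3 V < V_ov = 0.42 V, the device is in the triode region.
I_D = k_n [V_ov · V_DS − ½ V_DS²] = 6.6 × [0.42 × 0.3 − 0.5 × 0.3²] = 0.535 mA.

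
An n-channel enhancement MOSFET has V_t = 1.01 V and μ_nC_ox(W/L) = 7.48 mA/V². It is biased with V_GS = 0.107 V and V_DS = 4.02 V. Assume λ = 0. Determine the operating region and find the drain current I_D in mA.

V_GS = 0.107 V < V_t = 1.01 V, so the transistor is in cutoff.

Cutoff; I_D = 0 mA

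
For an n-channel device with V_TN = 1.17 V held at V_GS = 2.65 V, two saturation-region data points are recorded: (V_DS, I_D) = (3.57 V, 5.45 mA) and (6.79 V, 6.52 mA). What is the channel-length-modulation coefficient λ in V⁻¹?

With V_GS fixed, I_D ∝ (1 + λ V_DS) in saturation, so I_D2/I_D1 = (1 + λ V_DS2)/(1 + λ V_DS1).
6.52/5.45 = 1.196 = (1 + 6.79 λ)/(1 + 3.57 λ).
Solving: λ (I_D1 V_DS2 − I_D2 V_DS1) = I_D2 − I_D1, so λ = (6.52 − 5.45) / (5.45 × 6.79 − 6.52 × 3.57) = 1.07 / 13.7 = 0.0779 V⁻¹.

λ = 0.0779 V⁻¹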